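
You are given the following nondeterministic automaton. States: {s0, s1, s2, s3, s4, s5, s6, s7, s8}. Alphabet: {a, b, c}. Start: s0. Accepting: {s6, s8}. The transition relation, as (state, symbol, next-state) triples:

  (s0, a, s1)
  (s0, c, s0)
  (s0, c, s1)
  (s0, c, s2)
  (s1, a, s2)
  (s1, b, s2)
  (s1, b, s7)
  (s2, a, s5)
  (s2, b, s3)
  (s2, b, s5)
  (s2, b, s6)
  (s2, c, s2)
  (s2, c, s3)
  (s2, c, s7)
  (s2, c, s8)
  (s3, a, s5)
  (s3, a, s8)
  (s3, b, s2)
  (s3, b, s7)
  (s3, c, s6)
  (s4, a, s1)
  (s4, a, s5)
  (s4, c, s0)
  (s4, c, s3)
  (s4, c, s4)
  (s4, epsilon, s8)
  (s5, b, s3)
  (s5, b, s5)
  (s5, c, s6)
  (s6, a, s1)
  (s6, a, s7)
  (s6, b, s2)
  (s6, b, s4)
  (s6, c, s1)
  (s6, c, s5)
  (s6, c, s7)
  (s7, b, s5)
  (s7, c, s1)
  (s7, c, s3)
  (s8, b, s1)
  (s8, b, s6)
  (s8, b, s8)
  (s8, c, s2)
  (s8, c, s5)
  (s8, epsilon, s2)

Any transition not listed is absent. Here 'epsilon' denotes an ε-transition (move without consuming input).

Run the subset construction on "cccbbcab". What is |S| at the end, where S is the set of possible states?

7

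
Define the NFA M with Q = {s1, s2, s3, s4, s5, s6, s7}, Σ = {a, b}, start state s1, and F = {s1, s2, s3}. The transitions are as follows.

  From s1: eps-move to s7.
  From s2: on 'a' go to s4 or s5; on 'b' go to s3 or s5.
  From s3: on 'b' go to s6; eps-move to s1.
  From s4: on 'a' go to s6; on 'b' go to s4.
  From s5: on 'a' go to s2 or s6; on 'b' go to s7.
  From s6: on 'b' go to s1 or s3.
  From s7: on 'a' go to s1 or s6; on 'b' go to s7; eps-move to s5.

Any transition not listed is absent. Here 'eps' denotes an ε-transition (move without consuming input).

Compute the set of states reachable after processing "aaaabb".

Start: ε-closure({s1}) = {s1, s5, s7}.
Read 'a': {s1, s5, s7} → {s1, s2, s5, s6, s7}.
Read 'a': {s1, s2, s5, s6, s7} → {s1, s2, s4, s5, s6, s7}.
Read 'a': {s1, s2, s4, s5, s6, s7} → {s1, s2, s4, s5, s6, s7}.
Read 'a': {s1, s2, s4, s5, s6, s7} → {s1, s2, s4, s5, s6, s7}.
Read 'b': {s1, s2, s4, s5, s6, s7} → {s1, s3, s4, s5, s7}.
Read 'b': {s1, s3, s4, s5, s7} → {s4, s5, s6, s7}.

{s4, s5, s6, s7}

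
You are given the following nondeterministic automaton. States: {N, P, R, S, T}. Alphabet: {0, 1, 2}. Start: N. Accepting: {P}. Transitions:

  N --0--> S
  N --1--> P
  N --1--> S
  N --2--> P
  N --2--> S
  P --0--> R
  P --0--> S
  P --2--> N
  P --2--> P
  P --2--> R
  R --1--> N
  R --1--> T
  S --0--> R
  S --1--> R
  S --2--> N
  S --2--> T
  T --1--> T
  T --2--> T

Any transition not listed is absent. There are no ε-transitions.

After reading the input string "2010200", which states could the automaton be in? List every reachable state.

{R}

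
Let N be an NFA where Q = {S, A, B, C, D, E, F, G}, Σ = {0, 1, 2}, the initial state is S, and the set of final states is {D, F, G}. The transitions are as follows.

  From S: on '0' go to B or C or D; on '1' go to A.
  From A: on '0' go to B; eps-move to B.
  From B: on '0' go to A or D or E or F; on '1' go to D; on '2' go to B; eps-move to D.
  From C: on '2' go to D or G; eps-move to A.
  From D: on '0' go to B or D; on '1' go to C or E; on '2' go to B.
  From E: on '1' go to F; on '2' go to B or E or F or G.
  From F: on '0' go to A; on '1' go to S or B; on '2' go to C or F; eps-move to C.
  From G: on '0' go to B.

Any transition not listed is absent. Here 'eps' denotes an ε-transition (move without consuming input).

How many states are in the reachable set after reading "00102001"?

7

Start in {S}.
Read '0': {S} → {A, B, C, D}.
Read '0': {A, B, C, D} → {A, B, C, D, E, F}.
Read '1': {A, B, C, D, E, F} → {S, A, B, C, D, E, F}.
Read '0': {S, A, B, C, D, E, F} → {A, B, C, D, E, F}.
Read '2': {A, B, C, D, E, F} → {A, B, C, D, E, F, G}.
Read '0': {A, B, C, D, E, F, G} → {A, B, C, D, E, F}.
Read '0': {A, B, C, D, E, F} → {A, B, C, D, E, F}.
Read '1': {A, B, C, D, E, F} → {S, A, B, C, D, E, F}.
That set has 7 states.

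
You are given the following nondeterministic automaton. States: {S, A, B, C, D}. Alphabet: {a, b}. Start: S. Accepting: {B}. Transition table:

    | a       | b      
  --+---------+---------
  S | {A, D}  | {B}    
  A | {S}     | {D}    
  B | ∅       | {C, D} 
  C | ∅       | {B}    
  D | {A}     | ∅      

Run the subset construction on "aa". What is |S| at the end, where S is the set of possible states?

2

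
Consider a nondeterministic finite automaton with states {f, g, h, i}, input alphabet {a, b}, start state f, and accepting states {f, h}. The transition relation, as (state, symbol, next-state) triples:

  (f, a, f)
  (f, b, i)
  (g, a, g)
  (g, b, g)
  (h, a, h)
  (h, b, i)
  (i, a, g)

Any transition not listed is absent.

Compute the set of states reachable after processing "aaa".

{f}

Start in {f}.
Read 'a': f→{f}; now {f}.
Read 'a': f→{f}; now {f}.
Read 'a': f→{f}; now {f}.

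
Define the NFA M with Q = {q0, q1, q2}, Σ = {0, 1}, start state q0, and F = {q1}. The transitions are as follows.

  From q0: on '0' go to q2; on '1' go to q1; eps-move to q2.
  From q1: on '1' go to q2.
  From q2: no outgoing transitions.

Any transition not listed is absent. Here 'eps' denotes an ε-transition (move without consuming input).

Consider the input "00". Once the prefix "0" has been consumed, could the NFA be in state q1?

Start: ε-closure({q0}) = {q0, q2}.
Read '0': q0→{q2}, q2→∅; now {q2}.
State q1 is not in {q2}.

No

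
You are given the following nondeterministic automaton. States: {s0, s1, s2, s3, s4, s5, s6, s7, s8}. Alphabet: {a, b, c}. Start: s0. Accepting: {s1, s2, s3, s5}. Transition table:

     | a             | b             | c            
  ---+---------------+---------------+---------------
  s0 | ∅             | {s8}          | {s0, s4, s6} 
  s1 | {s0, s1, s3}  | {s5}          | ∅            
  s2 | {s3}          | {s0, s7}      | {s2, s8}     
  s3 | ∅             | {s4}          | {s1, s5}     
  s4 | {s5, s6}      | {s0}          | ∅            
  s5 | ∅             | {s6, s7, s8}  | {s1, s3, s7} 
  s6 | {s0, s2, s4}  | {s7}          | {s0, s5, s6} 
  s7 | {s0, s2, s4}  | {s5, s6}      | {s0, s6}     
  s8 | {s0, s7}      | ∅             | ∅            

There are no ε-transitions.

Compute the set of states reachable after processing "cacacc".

Start in {s0}.
Read 'c': {s0} → {s0, s4, s6}.
Read 'a': {s0, s4, s6} → {s0, s2, s4, s5, s6}.
Read 'c': {s0, s2, s4, s5, s6} → {s0, s1, s2, s3, s4, s5, s6, s7, s8}.
Read 'a': {s0, s1, s2, s3, s4, s5, s6, s7, s8} → {s0, s1, s2, s3, s4, s5, s6, s7}.
Read 'c': {s0, s1, s2, s3, s4, s5, s6, s7} → {s0, s1, s2, s3, s4, s5, s6, s7, s8}.
Read 'c': {s0, s1, s2, s3, s4, s5, s6, s7, s8} → {s0, s1, s2, s3, s4, s5, s6, s7, s8}.

{s0, s1, s2, s3, s4, s5, s6, s7, s8}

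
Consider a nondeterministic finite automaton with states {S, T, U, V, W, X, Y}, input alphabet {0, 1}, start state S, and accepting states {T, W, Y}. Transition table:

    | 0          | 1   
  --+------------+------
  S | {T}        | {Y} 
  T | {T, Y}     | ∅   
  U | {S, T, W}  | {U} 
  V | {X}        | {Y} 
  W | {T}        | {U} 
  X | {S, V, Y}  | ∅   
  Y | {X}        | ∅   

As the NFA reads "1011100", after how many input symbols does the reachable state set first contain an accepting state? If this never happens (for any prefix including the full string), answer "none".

1

Start in {S}.
Read '1': S→{Y}; now {Y}.
None of the earlier sets intersect F, but {Y} does.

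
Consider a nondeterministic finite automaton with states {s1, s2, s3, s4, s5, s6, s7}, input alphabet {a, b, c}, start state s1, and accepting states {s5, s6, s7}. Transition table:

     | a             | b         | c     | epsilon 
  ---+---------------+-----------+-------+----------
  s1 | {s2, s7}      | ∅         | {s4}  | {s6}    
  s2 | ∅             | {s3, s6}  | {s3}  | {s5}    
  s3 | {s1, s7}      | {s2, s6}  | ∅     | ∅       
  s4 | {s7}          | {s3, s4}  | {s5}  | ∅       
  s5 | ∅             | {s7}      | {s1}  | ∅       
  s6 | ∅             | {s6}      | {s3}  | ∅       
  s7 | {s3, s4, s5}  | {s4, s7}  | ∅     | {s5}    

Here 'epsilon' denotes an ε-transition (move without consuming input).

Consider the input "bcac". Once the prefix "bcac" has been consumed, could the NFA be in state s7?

Start: ε-closure({s1}) = {s1, s6}.
Read 'b': {s1, s6} → {s6}.
Read 'c': {s6} → {s3}.
Read 'a': {s3} → {s1, s5, s6, s7}.
Read 'c': {s1, s5, s6, s7} → {s1, s3, s4, s6}.
State s7 is not in {s1, s3, s4, s6}.

No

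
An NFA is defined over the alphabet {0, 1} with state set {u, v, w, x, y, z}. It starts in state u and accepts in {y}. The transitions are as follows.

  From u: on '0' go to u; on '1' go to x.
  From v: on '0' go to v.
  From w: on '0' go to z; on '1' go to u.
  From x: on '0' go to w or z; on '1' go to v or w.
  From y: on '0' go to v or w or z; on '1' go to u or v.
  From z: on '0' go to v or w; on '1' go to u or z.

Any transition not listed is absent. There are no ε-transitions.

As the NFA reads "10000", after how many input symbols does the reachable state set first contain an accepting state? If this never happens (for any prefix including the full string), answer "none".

none

Start in {u}.
Read '1': {u} → {x}.
Read '0': {x} → {w, z}.
Read '0': {w, z} → {v, w, z}.
Read '0': {v, w, z} → {v, w, z}.
Read '0': {v, w, z} → {v, w, z}.
No reachable set along the way intersects F.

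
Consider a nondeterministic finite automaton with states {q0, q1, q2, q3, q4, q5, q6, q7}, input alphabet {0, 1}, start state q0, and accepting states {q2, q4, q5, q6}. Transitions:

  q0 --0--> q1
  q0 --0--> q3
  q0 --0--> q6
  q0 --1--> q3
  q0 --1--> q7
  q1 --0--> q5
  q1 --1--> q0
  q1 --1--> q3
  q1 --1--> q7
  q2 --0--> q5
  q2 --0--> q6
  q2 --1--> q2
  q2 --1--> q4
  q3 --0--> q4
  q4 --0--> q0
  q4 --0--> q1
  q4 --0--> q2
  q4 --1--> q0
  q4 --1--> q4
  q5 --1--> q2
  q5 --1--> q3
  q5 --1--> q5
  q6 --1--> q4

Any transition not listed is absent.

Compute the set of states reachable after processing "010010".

{q0, q1, q2, q3, q4, q5, q6}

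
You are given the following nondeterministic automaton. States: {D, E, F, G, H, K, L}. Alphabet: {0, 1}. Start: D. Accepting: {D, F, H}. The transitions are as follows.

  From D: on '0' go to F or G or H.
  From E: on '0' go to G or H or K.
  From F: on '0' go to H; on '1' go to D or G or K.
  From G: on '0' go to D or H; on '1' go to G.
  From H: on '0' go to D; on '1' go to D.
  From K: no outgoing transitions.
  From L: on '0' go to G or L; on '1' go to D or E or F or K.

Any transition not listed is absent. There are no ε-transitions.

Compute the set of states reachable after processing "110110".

Start in {D}.
Read '1': {D} → ∅.
The set is empty and remains empty for the remaining 5 symbols.

∅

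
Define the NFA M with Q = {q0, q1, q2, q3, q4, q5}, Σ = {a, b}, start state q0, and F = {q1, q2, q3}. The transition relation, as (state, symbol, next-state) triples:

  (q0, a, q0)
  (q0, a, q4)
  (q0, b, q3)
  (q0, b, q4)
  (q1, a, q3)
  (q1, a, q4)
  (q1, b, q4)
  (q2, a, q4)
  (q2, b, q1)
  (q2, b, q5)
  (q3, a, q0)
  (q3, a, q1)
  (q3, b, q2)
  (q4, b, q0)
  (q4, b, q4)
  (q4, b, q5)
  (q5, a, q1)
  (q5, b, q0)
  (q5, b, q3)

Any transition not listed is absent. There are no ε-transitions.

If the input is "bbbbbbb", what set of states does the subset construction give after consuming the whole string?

Start in {q0}.
Read 'b': {q0} → {q3, q4}.
Read 'b': {q3, q4} → {q0, q2, q4, q5}.
Read 'b': {q0, q2, q4, q5} → {q0, q1, q3, q4, q5}.
Read 'b': {q0, q1, q3, q4, q5} → {q0, q2, q3, q4, q5}.
Read 'b': {q0, q2, q3, q4, q5} → {q0, q1, q2, q3, q4, q5}.
Read 'b': {q0, q1, q2, q3, q4, q5} → {q0, q1, q2, q3, q4, q5}.
Read 'b': {q0, q1, q2, q3, q4, q5} → {q0, q1, q2, q3, q4, q5}.

{q0, q1, q2, q3, q4, q5}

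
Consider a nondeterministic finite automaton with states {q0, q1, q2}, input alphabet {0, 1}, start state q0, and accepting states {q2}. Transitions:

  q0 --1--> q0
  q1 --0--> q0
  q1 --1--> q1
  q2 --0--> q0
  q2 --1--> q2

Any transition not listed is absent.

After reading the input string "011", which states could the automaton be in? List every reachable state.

∅

Start in {q0}.
Read '0': {q0} → ∅.
The set is empty and remains empty for the remaining 2 symbols.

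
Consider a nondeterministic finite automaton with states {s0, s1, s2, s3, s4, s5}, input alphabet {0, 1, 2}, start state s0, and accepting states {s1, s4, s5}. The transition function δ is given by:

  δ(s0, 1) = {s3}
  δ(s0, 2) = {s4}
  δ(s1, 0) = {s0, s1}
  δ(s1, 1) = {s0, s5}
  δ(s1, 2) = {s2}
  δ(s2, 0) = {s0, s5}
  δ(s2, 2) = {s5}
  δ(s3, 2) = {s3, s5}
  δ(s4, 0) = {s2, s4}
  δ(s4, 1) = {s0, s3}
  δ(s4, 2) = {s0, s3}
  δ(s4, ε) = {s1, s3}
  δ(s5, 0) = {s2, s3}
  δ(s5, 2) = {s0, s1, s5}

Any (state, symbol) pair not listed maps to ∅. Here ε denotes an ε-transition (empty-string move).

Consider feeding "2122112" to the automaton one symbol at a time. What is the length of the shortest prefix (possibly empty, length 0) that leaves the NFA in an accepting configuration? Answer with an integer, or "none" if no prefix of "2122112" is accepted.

1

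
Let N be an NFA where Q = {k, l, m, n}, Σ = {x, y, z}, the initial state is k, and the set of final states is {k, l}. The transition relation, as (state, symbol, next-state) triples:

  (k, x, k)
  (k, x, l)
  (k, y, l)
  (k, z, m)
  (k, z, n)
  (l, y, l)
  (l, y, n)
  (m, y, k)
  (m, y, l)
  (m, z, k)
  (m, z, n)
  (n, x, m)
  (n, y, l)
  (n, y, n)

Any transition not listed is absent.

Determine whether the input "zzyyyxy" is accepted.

Start in {k}.
Read 'z': k→{m, n}; now {m, n}.
Read 'z': m→{k, n}, n→∅; now {k, n}.
Read 'y': k→{l}, n→{l, n}; now {l, n}.
Read 'y': l→{l, n}, n→{l, n}; now {l, n}.
Read 'y': l→{l, n}, n→{l, n}; now {l, n}.
Read 'x': l→∅, n→{m}; now {m}.
Read 'y': m→{k, l}; now {k, l}.
The final set {k, l} contains the accepting states k, l.

Yes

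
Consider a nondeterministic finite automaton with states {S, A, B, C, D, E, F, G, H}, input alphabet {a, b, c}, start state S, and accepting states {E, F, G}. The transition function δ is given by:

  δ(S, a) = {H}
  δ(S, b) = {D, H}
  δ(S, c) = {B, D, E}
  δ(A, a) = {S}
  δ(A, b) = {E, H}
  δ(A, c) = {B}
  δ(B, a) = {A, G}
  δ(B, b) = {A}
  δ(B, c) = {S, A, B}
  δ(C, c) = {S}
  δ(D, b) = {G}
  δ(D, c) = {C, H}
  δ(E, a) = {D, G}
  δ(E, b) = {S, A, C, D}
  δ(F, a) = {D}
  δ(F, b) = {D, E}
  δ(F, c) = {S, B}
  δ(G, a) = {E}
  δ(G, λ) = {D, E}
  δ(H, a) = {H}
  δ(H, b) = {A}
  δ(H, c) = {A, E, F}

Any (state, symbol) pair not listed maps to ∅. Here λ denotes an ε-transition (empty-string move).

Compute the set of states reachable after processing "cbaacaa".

Start in {S}.
Read 'c': S→{B, D, E}; now {B, D, E}.
Read 'b': B→{A}, D→{G}, E→{S, A, C, D}; union {S, A, C, D, G}; ε-closure = {S, A, C, D, E, G}.
Read 'a': S→{H}, A→{S}, C→∅, D→∅, E→{D, G}, G→{E}; now {S, D, E, G, H}.
Read 'a': S→{H}, D→∅, E→{D, G}, G→{E}, H→{H}; now {D, E, G, H}.
Read 'c': D→{C, H}, E→∅, G→∅, H→{A, E, F}; now {A, C, E, F, H}.
Read 'a': A→{S}, C→∅, E→{D, G}, F→{D}, H→{H}; union {S, D, G, H}; ε-closure = {S, D, E, G, H}.
Read 'a': S→{H}, D→∅, E→{D, G}, G→{E}, H→{H}; now {D, E, G, H}.

{D, E, G, H}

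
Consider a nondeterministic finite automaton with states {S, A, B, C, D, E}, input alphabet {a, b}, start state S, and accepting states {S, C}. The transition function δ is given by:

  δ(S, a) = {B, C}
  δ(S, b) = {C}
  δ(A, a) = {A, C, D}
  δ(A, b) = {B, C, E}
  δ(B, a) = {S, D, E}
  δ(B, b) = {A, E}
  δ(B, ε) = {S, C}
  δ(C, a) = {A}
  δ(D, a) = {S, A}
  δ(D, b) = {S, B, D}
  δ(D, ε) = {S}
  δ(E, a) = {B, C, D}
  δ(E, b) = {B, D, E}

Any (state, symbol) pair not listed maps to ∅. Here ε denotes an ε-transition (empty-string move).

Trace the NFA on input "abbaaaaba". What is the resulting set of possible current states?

{S, A, B, C, D, E}

Start in {S}.
Read 'a': {S} → {S, B, C}.
Read 'b': {S, B, C} → {A, C, E}.
Read 'b': {A, C, E} → {S, B, C, D, E}.
Read 'a': {S, B, C, D, E} → {S, A, B, C, D, E}.
Read 'a': {S, A, B, C, D, E} → {S, A, B, C, D, E}.
Read 'a': {S, A, B, C, D, E} → {S, A, B, C, D, E}.
Read 'a': {S, A, B, C, D, E} → {S, A, B, C, D, E}.
Read 'b': {S, A, B, C, D, E} → {S, A, B, C, D, E}.
Read 'a': {S, A, B, C, D, E} → {S, A, B, C, D, E}.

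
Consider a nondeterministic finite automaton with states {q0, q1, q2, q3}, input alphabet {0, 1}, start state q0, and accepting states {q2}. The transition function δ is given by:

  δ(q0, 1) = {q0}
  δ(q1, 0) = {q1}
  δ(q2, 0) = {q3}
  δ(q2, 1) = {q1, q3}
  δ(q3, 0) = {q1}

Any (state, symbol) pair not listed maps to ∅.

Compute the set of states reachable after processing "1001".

∅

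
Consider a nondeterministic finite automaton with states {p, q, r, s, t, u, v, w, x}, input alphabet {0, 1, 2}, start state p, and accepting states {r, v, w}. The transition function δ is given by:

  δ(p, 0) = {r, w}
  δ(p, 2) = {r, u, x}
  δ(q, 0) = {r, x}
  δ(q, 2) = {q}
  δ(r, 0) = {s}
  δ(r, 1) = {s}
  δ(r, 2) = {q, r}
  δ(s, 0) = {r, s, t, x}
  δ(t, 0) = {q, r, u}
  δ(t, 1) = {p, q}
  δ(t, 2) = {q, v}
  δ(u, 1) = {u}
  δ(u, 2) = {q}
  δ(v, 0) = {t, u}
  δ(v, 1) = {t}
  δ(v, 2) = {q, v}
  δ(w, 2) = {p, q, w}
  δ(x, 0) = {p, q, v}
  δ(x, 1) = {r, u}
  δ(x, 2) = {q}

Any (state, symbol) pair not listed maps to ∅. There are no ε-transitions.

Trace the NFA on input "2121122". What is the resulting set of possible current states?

∅

Start in {p}.
Read '2': p→{r, u, x}; now {r, u, x}.
Read '1': r→{s}, u→{u}, x→{r, u}; now {r, s, u}.
Read '2': r→{q, r}, s→∅, u→{q}; now {q, r}.
Read '1': q→∅, r→{s}; now {s}.
Read '1': s→∅; now ∅.
The set is empty and remains empty for the remaining 2 symbols.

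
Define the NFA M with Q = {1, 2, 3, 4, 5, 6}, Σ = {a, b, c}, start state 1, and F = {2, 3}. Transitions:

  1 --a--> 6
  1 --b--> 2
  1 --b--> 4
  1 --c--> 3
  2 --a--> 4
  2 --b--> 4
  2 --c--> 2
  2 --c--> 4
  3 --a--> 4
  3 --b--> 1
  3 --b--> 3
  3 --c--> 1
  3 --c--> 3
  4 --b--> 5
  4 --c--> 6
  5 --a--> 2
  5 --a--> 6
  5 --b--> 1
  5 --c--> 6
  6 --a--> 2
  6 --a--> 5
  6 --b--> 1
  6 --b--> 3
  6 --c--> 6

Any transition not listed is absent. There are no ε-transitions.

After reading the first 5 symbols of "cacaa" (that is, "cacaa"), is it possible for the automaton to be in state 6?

Yes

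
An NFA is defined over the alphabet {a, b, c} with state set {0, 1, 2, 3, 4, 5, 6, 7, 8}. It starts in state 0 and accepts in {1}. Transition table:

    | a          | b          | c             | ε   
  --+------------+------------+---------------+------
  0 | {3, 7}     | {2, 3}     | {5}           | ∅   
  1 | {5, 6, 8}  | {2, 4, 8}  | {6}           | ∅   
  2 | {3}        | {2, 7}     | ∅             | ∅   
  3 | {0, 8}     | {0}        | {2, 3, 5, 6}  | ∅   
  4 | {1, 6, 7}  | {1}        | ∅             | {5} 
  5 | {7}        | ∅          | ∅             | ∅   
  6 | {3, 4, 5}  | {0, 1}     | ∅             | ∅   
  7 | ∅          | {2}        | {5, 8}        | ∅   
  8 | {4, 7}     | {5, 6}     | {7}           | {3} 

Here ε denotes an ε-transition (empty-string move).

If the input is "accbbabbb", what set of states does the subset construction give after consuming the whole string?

{0, 1, 2, 3, 4, 5, 6, 7, 8}

Start in {0}.
Read 'a': 0→{3, 7}; now {3, 7}.
Read 'c': 3→{2, 3, 5, 6}, 7→{5, 8}; now {2, 3, 5, 6, 8}.
Read 'c': 2→∅, 3→{2, 3, 5, 6}, 5→∅, 6→∅, 8→{7}; now {2, 3, 5, 6, 7}.
Read 'b': 2→{2, 7}, 3→{0}, 5→∅, 6→{0, 1}, 7→{2}; now {0, 1, 2, 7}.
Read 'b': 0→{2, 3}, 1→{2, 4, 8}, 2→{2, 7}, 7→{2}; union {2, 3, 4, 7, 8}; ε-closure = {2, 3, 4, 5, 7, 8}.
Read 'a': 2→{3}, 3→{0, 8}, 4→{1, 6, 7}, 5→{7}, 7→∅, 8→{4, 7}; union {0, 1, 3, 4, 6, 7, 8}; ε-closure = {0, 1, 3, 4, 5, 6, 7, 8}.
Read 'b': 0→{2, 3}, 1→{2, 4, 8}, 3→{0}, 4→{1}, 5→∅, 6→{0, 1}, 7→{2}, 8→{5, 6}; now {0, 1, 2, 3, 4, 5, 6, 8}.
Read 'b': 0→{2, 3}, 1→{2, 4, 8}, 2→{2, 7}, 3→{0}, 4→{1}, 5→∅, 6→{0, 1}, 8→{5, 6}; now {0, 1, 2, 3, 4, 5, 6, 7, 8}.
Read 'b': 0→{2, 3}, 1→{2, 4, 8}, 2→{2, 7}, 3→{0}, 4→{1}, 5→∅, 6→{0, 1}, 7→{2}, 8→{5, 6}; now {0, 1, 2, 3, 4, 5, 6, 7, 8}.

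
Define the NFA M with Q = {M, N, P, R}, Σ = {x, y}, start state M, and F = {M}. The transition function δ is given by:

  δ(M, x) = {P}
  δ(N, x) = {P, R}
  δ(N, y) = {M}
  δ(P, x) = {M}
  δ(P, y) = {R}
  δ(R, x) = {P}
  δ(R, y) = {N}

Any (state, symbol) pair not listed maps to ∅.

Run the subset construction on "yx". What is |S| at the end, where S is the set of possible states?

0

Start in {M}.
Read 'y': {M} → ∅.
The set is empty and remains empty for the remaining 1 symbol.
That set has 0 states.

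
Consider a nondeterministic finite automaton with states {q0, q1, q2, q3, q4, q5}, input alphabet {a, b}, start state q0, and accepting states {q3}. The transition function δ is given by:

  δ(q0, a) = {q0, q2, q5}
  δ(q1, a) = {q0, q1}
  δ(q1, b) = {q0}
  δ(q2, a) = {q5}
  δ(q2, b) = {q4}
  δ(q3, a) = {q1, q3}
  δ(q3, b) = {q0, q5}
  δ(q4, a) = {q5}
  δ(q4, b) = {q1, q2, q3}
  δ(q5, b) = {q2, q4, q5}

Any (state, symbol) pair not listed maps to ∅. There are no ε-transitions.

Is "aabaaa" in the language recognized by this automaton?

No

Start in {q0}.
Read 'a': {q0} → {q0, q2, q5}.
Read 'a': {q0, q2, q5} → {q0, q2, q5}.
Read 'b': {q0, q2, q5} → {q2, q4, q5}.
Read 'a': {q2, q4, q5} → {q5}.
Read 'a': {q5} → ∅.
The set is empty and remains empty for the remaining 1 symbol.
The final set ∅ contains no accepting state.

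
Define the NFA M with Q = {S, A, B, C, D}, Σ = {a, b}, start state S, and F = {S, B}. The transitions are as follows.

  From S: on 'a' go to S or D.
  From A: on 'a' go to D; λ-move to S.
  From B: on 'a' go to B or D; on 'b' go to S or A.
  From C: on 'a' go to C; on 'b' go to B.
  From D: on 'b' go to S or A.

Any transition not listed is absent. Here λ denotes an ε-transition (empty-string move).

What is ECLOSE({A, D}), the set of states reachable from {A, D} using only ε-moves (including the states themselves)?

{S, A, D}

Begin with {A, D}.
ε-move A → S; add S.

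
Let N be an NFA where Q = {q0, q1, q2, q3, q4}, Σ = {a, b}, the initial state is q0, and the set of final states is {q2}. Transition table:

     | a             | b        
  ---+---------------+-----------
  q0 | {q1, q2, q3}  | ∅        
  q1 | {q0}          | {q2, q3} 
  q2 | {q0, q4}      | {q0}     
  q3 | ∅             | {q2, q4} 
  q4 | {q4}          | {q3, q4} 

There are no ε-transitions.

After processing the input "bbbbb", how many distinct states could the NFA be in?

0

Start in {q0}.
Read 'b': q0→∅; now ∅.
The set is empty and remains empty for the remaining 4 symbols.
That set has 0 states.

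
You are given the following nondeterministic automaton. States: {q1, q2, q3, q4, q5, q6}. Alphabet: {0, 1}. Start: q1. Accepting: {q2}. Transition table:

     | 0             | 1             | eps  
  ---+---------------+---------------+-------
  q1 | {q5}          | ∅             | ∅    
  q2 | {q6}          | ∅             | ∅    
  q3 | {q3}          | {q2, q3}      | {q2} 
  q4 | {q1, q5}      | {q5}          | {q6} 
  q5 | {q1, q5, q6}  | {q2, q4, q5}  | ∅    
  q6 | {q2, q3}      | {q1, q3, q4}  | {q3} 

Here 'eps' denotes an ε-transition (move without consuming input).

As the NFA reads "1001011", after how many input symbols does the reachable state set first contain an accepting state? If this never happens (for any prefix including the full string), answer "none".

Start in {q1}.
Read '1': {q1} → ∅.
The set is empty and remains empty for the remaining 6 symbols.
No reachable set along the way intersects F.

none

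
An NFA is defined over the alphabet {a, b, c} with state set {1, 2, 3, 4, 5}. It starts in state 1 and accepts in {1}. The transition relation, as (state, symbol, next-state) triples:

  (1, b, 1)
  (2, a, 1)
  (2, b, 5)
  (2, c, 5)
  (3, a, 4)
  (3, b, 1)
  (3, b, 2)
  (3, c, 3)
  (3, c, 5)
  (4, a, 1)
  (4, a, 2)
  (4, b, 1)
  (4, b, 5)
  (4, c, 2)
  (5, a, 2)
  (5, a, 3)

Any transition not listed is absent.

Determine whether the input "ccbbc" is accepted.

No

Start in {1}.
Read 'c': 1→∅; now ∅.
The set is empty and remains empty for the remaining 4 symbols.
The final set ∅ contains no accepting state.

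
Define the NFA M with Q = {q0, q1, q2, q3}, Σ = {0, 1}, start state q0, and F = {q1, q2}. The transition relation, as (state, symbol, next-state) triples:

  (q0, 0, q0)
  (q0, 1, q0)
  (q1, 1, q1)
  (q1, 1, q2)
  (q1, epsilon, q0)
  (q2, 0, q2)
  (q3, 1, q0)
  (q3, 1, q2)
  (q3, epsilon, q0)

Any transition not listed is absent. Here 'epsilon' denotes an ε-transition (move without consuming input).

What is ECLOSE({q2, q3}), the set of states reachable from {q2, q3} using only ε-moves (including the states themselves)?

Begin with {q2, q3}.
ε-move q3 → q0; add q0.

{q0, q2, q3}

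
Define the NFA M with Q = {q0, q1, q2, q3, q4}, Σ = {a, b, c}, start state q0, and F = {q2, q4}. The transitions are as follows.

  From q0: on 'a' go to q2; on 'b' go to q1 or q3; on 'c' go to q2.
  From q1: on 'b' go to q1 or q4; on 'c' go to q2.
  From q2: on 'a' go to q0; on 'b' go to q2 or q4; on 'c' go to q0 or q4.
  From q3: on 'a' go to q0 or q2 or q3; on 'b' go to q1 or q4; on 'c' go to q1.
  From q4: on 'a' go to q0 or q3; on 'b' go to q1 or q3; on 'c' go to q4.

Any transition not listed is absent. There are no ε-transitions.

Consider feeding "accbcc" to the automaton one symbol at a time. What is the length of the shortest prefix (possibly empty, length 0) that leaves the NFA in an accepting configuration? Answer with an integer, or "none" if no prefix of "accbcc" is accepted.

Start in {q0}.
Read 'a': q0→{q2}; now {q2}.
None of the earlier sets intersect F, but {q2} does.

1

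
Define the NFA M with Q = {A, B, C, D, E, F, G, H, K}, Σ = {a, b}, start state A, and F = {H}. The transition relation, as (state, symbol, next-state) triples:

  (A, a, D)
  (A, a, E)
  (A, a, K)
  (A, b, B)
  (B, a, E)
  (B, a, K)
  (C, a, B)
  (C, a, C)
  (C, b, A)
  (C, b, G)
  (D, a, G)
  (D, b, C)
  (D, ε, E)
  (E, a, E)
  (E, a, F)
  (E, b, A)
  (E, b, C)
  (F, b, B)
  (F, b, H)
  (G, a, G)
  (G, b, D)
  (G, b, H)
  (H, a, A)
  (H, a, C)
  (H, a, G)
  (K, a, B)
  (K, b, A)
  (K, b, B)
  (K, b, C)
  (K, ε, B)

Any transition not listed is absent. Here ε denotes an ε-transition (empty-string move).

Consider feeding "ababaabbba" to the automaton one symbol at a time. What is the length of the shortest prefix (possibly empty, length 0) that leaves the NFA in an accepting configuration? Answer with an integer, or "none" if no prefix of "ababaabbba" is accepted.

7

Start in {A}.
Read 'a': A→{D, E, K}; union {D, E, K}; ε-closure = {B, D, E, K}.
Read 'b': B→∅, D→{C}, E→{A, C}, K→{A, B, C}; now {A, B, C}.
Read 'a': A→{D, E, K}, B→{E, K}, C→{B, C}; now {B, C, D, E, K}.
Read 'b': B→∅, C→{A, G}, D→{C}, E→{A, C}, K→{A, B, C}; now {A, B, C, G}.
Read 'a': A→{D, E, K}, B→{E, K}, C→{B, C}, G→{G}; now {B, C, D, E, G, K}.
Read 'a': B→{E, K}, C→{B, C}, D→{G}, E→{E, F}, G→{G}, K→{B}; now {B, C, E, F, G, K}.
Read 'b': B→∅, C→{A, G}, E→{A, C}, F→{B, H}, G→{D, H}, K→{A, B, C}; union {A, B, C, D, G, H}; ε-closure = {A, B, C, D, E, G, H}.
None of the earlier sets intersect F, but {A, B, C, D, E, G, H} does.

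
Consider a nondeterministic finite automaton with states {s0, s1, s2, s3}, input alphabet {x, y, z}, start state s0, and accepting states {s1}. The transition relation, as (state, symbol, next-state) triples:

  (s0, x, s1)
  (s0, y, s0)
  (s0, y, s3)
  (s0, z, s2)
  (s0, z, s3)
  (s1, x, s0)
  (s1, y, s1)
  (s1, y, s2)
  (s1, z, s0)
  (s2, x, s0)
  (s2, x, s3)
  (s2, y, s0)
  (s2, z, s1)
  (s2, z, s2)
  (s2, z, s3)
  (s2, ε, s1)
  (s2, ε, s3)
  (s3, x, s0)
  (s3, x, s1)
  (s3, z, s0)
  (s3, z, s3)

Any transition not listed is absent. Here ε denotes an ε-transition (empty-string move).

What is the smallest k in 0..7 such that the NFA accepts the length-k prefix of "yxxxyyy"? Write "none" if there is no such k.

2

Start in {s0}.
Read 'y': s0→{s0, s3}; now {s0, s3}.
Read 'x': s0→{s1}, s3→{s0, s1}; now {s0, s1}.
None of the earlier sets intersect F, but {s0, s1} does.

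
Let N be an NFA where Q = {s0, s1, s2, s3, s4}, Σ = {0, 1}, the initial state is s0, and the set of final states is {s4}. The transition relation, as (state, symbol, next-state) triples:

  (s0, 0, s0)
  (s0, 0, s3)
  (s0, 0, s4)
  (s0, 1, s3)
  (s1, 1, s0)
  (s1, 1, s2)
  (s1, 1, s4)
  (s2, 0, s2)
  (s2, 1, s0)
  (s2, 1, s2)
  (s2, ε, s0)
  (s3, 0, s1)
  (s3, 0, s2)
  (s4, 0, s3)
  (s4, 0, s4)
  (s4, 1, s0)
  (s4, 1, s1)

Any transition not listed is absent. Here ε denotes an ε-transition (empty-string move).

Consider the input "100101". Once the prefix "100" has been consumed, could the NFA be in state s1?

No

Start in {s0}.
Read '1': {s0} → {s3}.
Read '0': {s3} → {s0, s1, s2}.
Read '0': {s0, s1, s2} → {s0, s2, s3, s4}.
State s1 is not in {s0, s2, s3, s4}.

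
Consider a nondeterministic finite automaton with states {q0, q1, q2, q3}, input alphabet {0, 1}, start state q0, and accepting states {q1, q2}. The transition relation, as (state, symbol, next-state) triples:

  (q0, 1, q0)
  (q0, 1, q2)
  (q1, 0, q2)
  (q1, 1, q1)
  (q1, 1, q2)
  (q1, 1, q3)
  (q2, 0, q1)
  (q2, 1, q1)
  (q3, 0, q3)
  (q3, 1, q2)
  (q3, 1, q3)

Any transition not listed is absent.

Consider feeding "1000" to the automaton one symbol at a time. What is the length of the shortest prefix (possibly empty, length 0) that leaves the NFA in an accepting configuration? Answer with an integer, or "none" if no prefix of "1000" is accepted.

Start in {q0}.
Read '1': {q0} → {q0, q2}.
None of the earlier sets intersect F, but {q0, q2} does.

1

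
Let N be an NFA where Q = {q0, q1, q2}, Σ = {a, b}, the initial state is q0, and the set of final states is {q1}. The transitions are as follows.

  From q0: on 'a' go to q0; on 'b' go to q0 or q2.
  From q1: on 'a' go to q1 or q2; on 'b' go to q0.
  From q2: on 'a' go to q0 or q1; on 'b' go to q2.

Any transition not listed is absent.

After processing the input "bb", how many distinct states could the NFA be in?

2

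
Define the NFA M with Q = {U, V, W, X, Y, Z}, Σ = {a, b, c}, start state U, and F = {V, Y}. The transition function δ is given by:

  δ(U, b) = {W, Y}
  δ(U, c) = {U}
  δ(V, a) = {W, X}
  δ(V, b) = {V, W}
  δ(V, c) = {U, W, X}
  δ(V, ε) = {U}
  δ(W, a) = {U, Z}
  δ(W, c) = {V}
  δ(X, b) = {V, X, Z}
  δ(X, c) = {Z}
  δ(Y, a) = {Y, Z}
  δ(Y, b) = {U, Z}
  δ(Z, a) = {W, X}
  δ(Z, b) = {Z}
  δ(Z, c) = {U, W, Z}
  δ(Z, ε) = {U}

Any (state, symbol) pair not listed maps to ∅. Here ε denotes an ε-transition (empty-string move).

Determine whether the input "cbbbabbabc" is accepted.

Start in {U}.
Read 'c': {U} → {U}.
Read 'b': {U} → {W, Y}.
Read 'b': {W, Y} → {U, Z}.
Read 'b': {U, Z} → {U, W, Y, Z}.
Read 'a': {U, W, Y, Z} → {U, W, X, Y, Z}.
Read 'b': {U, W, X, Y, Z} → {U, V, W, X, Y, Z}.
Read 'b': {U, V, W, X, Y, Z} → {U, V, W, X, Y, Z}.
Read 'a': {U, V, W, X, Y, Z} → {U, W, X, Y, Z}.
Read 'b': {U, W, X, Y, Z} → {U, V, W, X, Y, Z}.
Read 'c': {U, V, W, X, Y, Z} → {U, V, W, X, Z}.
The final set {U, V, W, X, Z} contains the accepting state V.

Yes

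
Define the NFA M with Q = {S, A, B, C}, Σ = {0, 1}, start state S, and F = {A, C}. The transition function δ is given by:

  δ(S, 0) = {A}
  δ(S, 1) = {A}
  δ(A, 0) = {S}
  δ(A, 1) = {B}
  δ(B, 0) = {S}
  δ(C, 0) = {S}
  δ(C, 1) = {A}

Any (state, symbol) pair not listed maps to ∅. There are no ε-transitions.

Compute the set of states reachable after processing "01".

{B}

Start in {S}.
Read '0': S→{A}; now {A}.
Read '1': A→{B}; now {B}.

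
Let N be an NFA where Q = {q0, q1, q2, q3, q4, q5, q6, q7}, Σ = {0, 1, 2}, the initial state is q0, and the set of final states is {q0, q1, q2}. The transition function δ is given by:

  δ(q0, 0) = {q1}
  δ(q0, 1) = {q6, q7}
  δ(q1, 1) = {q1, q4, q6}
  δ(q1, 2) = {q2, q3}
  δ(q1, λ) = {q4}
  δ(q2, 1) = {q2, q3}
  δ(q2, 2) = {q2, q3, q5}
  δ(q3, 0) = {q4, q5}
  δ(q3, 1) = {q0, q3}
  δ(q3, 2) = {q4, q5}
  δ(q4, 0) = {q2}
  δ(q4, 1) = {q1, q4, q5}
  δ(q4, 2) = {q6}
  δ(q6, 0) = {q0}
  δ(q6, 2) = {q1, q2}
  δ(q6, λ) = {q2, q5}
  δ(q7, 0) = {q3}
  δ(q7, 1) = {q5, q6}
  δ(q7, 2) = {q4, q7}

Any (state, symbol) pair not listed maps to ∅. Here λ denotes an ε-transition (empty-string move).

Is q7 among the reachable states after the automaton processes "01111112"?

Start in {q0}.
Read '0': q0→{q1}; union {q1}; ε-closure = {q1, q4}.
Read '1': q1→{q1, q4, q6}, q4→{q1, q4, q5}; union {q1, q4, q5, q6}; ε-closure = {q1, q2, q4, q5, q6}.
Read '1': q1→{q1, q4, q6}, q2→{q2, q3}, q4→{q1, q4, q5}, q5→∅, q6→∅; now {q1, q2, q3, q4, q5, q6}.
Read '1': q1→{q1, q4, q6}, q2→{q2, q3}, q3→{q0, q3}, q4→{q1, q4, q5}, q5→∅, q6→∅; now {q0, q1, q2, q3, q4, q5, q6}.
Read '1': q0→{q6, q7}, q1→{q1, q4, q6}, q2→{q2, q3}, q3→{q0, q3}, q4→{q1, q4, q5}, q5→∅, q6→∅; now {q0, q1, q2, q3, q4, q5, q6, q7}.
Read '1': q0→{q6, q7}, q1→{q1, q4, q6}, q2→{q2, q3}, q3→{q0, q3}, q4→{q1, q4, q5}, q5→∅, q6→∅, q7→{q5, q6}; now {q0, q1, q2, q3, q4, q5, q6, q7}.
Read '1': q0→{q6, q7}, q1→{q1, q4, q6}, q2→{q2, q3}, q3→{q0, q3}, q4→{q1, q4, q5}, q5→∅, q6→∅, q7→{q5, q6}; now {q0, q1, q2, q3, q4, q5, q6, q7}.
Read '2': q0→∅, q1→{q2, q3}, q2→{q2, q3, q5}, q3→{q4, q5}, q4→{q6}, q5→∅, q6→{q1, q2}, q7→{q4, q7}; now {q1, q2, q3, q4, q5, q6, q7}.
State q7 is in {q1, q2, q3, q4, q5, q6, q7}.

Yes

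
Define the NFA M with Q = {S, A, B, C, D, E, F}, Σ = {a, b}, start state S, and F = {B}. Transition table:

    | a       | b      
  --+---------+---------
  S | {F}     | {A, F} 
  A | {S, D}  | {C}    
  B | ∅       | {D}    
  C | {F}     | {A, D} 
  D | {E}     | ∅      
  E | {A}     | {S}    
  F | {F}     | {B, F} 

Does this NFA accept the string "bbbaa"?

No

Start in {S}.
Read 'b': {S} → {A, F}.
Read 'b': {A, F} → {B, C, F}.
Read 'b': {B, C, F} → {A, B, D, F}.
Read 'a': {A, B, D, F} → {S, D, E, F}.
Read 'a': {S, D, E, F} → {A, E, F}.
The final set {A, E, F} contains no accepting state.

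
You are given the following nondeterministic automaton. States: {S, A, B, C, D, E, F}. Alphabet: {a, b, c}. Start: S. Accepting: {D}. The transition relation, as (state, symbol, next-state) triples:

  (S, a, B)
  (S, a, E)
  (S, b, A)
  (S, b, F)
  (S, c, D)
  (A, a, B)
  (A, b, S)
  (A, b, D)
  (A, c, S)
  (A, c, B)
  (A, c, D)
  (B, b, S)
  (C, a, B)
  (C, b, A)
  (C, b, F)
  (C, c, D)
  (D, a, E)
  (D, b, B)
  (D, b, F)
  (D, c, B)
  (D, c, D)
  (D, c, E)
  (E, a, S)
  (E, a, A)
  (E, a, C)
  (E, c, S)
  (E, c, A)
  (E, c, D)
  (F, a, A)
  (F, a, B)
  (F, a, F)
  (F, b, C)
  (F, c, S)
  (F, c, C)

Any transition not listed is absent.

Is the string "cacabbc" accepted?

Yes

Start in {S}.
Read 'c': {S} → {D}.
Read 'a': {D} → {E}.
Read 'c': {E} → {S, A, D}.
Read 'a': {S, A, D} → {B, E}.
Read 'b': {B, E} → {S}.
Read 'b': {S} → {A, F}.
Read 'c': {A, F} → {S, B, C, D}.
The final set {S, B, C, D} contains the accepting state D.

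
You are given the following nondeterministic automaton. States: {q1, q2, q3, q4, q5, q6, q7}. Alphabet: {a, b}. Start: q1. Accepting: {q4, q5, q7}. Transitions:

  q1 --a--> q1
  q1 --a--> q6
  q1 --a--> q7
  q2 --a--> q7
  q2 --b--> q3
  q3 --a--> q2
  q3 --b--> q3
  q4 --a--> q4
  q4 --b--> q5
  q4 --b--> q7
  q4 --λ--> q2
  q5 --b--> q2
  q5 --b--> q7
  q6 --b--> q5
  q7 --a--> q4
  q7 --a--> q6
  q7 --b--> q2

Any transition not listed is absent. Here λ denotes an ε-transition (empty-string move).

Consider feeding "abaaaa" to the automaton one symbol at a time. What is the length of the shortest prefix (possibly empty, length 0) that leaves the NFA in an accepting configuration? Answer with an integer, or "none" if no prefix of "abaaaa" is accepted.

Start in {q1}.
Read 'a': q1→{q1, q6, q7}; now {q1, q6, q7}.
None of the earlier sets intersect F, but {q1, q6, q7} does.

1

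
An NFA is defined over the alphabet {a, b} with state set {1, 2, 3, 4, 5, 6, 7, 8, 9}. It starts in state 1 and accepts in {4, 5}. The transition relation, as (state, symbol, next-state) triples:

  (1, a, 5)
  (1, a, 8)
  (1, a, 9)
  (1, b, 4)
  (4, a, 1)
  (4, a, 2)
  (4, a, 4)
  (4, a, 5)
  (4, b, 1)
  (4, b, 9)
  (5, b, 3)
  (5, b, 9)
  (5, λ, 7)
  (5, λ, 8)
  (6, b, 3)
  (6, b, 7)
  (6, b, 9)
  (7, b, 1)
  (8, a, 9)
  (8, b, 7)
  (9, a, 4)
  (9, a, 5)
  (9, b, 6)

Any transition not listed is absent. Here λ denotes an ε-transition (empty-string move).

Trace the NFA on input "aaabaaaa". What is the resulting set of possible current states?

{1, 2, 4, 5, 7, 8, 9}

Start in {1}.
Read 'a': {1} → {5, 7, 8, 9}.
Read 'a': {5, 7, 8, 9} → {4, 5, 7, 8, 9}.
Read 'a': {4, 5, 7, 8, 9} → {1, 2, 4, 5, 7, 8, 9}.
Read 'b': {1, 2, 4, 5, 7, 8, 9} → {1, 3, 4, 6, 7, 9}.
Read 'a': {1, 3, 4, 6, 7, 9} → {1, 2, 4, 5, 7, 8, 9}.
Read 'a': {1, 2, 4, 5, 7, 8, 9} → {1, 2, 4, 5, 7, 8, 9}.
Read 'a': {1, 2, 4, 5, 7, 8, 9} → {1, 2, 4, 5, 7, 8, 9}.
Read 'a': {1, 2, 4, 5, 7, 8, 9} → {1, 2, 4, 5, 7, 8, 9}.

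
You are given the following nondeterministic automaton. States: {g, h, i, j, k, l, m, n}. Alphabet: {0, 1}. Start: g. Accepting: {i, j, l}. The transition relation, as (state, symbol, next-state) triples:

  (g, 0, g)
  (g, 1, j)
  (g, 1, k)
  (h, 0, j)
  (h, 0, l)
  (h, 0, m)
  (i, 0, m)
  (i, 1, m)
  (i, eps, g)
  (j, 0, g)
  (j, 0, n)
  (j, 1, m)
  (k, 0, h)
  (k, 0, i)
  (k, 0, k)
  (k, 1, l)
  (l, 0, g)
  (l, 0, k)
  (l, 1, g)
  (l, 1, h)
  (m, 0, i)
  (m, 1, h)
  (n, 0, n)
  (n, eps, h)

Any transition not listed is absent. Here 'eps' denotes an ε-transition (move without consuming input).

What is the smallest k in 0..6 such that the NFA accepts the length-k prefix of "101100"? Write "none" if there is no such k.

1

Start in {g}.
Read '1': {g} → {j, k}.
None of the earlier sets intersect F, but {j, k} does.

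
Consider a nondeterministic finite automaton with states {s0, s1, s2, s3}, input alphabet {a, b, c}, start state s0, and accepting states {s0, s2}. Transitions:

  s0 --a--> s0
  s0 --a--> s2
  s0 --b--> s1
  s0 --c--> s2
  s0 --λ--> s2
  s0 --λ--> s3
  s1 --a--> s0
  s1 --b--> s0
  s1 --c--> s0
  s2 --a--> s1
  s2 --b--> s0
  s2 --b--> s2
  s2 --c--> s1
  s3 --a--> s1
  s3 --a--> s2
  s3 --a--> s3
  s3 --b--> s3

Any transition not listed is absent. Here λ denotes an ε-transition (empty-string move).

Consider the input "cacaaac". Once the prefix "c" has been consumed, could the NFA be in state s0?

Start: ε-closure({s0}) = {s0, s2, s3}.
Read 'c': {s0, s2, s3} → {s1, s2}.
State s0 is not in {s1, s2}.

No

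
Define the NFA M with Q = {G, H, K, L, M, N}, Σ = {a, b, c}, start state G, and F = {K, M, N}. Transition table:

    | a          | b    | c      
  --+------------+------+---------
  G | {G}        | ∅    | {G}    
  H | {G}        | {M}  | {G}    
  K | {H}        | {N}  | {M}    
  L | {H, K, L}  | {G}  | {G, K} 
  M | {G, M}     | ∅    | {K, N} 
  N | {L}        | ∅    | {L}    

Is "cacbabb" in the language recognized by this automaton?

No

Start in {G}.
Read 'c': G→{G}; now {G}.
Read 'a': G→{G}; now {G}.
Read 'c': G→{G}; now {G}.
Read 'b': G→∅; now ∅.
The set is empty and remains empty for the remaining 3 symbols.
The final set ∅ contains no accepting state.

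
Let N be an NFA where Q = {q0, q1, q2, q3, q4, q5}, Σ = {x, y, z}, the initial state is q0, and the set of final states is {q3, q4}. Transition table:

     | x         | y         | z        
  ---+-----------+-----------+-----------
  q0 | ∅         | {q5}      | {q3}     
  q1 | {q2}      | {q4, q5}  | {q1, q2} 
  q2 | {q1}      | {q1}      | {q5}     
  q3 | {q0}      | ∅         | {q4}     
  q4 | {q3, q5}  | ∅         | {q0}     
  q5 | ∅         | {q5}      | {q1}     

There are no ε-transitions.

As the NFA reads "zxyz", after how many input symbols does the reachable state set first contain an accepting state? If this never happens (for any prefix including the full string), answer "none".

1

Start in {q0}.
Read 'z': {q0} → {q3}.
None of the earlier sets intersect F, but {q3} does.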